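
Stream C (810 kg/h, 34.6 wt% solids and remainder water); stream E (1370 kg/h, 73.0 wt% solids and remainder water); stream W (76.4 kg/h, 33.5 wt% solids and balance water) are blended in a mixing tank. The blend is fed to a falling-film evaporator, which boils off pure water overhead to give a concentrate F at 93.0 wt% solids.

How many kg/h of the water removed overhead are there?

852.1 kg/h

solids entering = 810×0.346 + 1370×0.730 + 76.4×0.335 = 1306 kg/h.
All solids reports to F, so F = 1306/0.930 = 1404.3 kg/h.
Total feed = 2256.4 kg/h; overhead = 2256.4 − 1404.3 = 852.15 kg/h.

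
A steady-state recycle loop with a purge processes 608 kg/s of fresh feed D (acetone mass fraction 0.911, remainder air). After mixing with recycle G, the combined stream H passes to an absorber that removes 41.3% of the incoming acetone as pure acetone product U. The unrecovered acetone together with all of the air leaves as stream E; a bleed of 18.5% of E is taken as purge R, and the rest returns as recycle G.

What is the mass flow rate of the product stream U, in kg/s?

438.6 kg/s

acetone in H: m_A = 608×0.911 + (1−0.185)·(1−0.413)·m_A, so m_A = 553.89/0.5216 = 1061.9 kg/s.
Product U = 0.413×1061.9 = 438.57 kg/s.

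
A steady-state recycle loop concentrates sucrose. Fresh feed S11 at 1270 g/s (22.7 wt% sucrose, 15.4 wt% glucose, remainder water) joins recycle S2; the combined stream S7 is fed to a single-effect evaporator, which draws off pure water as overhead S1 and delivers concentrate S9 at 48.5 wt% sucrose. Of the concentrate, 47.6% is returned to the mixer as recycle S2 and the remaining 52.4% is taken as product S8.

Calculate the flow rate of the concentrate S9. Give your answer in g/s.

Overall sucrose balance (none leaves overhead): sucrose in fresh feed = sucrose in product, i.e. 1270×0.227 = (1−0.476)·S9·0.485.
S9 = 288.29/(0.485×0.524) = 1134.4 g/s.

1134 g/s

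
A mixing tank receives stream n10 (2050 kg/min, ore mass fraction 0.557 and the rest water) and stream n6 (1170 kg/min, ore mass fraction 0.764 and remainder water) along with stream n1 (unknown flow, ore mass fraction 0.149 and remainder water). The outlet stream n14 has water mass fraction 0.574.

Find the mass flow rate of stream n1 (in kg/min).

Let n1 be the unknown flow. Total out = 3220 + n1.
water balance: 1184.3 + 0.851·n1 = 0.574·(3220 + n1)
(0.851 − 0.574)·n1 = 0.574×3220 − 1184.3 = 664.01
n1 = 664.01 / 0.277 = 2397.1 kg/min

2397 kg/min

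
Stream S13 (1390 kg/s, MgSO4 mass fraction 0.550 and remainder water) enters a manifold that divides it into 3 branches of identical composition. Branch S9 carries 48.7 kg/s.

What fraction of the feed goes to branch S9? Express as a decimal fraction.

Fraction to S9 = 48.7/1390 = 0.0350.

0.035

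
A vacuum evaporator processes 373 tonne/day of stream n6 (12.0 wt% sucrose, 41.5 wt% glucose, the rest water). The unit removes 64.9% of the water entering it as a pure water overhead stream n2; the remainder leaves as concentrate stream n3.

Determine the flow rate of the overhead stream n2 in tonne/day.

water entering = 373×0.465 = 173.45 tonne/day; overhead removed = 0.649×173.45 = 112.57 tonne/day.

112.6 tonne/day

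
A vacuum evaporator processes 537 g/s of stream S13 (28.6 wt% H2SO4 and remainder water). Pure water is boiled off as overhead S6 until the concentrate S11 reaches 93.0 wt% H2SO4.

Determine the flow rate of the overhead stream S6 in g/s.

371.9 g/s

H2SO4 is conserved: 537×0.286 = 153.58 g/s all reports to the concentrate.
Concentrate = 153.58/(target fraction) = 165.14 g/s.
Overhead = 537 − 165.14 = 371.86 g/s.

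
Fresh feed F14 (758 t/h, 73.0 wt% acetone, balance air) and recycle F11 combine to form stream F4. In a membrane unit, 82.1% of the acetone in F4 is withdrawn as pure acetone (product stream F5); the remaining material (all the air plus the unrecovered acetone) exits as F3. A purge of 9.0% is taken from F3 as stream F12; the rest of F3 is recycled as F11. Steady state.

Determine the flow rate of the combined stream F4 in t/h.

air enters only via F14 and leaves only via the purge: 758×0.270 = 0.090×(air in F3), and the membrane unit passes all air, so air in F4 = air in F3 = 2274 t/h.
acetone in F4: m_A = 758×0.730 + (1−0.090)·(1−0.821)·m_A, so m_A = 553.34/0.8371 = 661.01 t/h.
F4 = 661.01 + 2274 = 2935 t/h.

2935 t/h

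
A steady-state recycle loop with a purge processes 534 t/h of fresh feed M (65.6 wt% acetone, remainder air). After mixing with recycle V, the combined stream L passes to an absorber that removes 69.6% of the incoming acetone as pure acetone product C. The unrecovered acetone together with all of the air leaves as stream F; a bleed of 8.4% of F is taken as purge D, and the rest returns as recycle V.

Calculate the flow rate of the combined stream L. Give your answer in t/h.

2672 t/h

air enters only via M and leaves only via the purge: 534×0.344 = 0.084×(air in F), and the absorber passes all air, so air in L = air in F = 2186.9 t/h.
acetone in L: m_A = 534×0.656 + (1−0.084)·(1−0.696)·m_A, so m_A = 350.3/0.7215 = 485.5 t/h.
L = 485.5 + 2186.9 = 2672.4 t/h.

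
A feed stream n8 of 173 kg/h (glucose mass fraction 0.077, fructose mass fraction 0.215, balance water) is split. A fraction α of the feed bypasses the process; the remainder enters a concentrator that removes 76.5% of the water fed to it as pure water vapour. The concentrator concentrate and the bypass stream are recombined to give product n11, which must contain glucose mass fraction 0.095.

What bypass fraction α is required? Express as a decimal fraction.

0.650

All 173×0.077 = 13.321 kg/h of glucose reaches n11, so n11 = 13.321/0.095 = 140.22 kg/h and vapour = 32.779 kg/h.
The evaporator receives (1−α)·173 of feed at 0.708 water and removes 0.765 of that water:
0.765×0.708×(1−α)×173 = 32.779
(1−α) = 32.779/93.7 = 0.3498;  α = 0.6502.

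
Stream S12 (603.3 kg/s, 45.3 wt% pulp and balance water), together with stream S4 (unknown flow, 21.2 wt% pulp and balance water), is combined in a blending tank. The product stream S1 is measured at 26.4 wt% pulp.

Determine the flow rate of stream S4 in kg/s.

Let S4 be the unknown flow. Total out = 603.3 + S4.
pulp balance: 273.29 + 0.212·S4 = 0.264·(603.3 + S4)
(0.212 − 0.264)·S4 = 0.264×603.3 − 273.29 = -114.02
S4 = -114.02 / -0.052 = 2192.8 kg/s

2193 kg/s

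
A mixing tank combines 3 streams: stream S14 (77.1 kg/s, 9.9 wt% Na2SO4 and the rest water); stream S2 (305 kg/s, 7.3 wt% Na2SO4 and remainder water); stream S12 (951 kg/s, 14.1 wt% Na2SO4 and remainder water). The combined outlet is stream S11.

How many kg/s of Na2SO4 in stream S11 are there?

Na2SO4 out = Na2SO4 in = 77.1×0.099 + 305×0.073 + 951×0.141 = 163.99 kg/s.

164 kg/s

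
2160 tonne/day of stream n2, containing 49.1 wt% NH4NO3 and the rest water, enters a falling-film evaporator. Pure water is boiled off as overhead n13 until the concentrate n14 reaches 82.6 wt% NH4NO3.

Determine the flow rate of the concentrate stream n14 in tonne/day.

NH4NO3 is conserved: 2160×0.491 = 1060.6 tonne/day all reports to the concentrate.
Concentrate = 1060.6/(target fraction) = 1284 tonne/day.

1284 tonne/day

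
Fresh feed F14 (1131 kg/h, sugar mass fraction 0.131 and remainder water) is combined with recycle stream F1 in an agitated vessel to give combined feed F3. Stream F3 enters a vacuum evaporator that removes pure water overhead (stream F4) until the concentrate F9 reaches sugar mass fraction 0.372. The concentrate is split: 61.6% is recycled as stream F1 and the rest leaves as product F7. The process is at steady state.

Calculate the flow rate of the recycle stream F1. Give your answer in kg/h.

638.9 kg/h

Overall sugar balance (none leaves overhead): sugar in fresh feed = sugar in product, i.e. 1131×0.131 = (1−0.616)·F9·0.372.
F9 = 148.16/(0.372×0.384) = 1037.2 kg/h.
Recycle F1 = 0.616×1037.2 = 638.91 kg/h.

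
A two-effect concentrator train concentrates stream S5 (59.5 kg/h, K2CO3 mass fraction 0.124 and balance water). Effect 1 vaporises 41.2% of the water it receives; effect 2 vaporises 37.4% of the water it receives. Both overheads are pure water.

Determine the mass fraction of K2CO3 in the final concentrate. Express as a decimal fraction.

0.278

water in feed = 59.5×0.876 = 52.122 kg/h.
After stage 1: water left = (1−0.412)×52.122 = 30.648; stream total = 38.026 kg/h.
After stage 2: water left = (1−0.374)×30.648 = 19.185; final concentrate = 26.563 kg/h.
K2CO3 fraction = 7.378/26.563 = 0.278.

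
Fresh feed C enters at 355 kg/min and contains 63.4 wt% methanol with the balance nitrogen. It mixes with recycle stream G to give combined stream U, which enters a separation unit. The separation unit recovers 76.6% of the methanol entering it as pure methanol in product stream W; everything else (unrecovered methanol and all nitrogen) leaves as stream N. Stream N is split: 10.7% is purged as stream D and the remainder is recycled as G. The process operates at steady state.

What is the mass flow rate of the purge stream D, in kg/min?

137.1 kg/min

nitrogen enters only via C and leaves only via the purge: 355×0.366 = 0.107×(nitrogen in N), and the separation unit passes all nitrogen, so nitrogen in U = nitrogen in N = 1214.3 kg/min.
methanol in U: m_A = 355×0.634 + (1−0.107)·(1−0.766)·m_A, so m_A = 225.07/0.7910 = 284.52 kg/min.
N = (1−0.766)×284.52 + 1214.3 = 1280.9 kg/min.
Purge D = 0.107×1280.9 = 137.05 kg/min.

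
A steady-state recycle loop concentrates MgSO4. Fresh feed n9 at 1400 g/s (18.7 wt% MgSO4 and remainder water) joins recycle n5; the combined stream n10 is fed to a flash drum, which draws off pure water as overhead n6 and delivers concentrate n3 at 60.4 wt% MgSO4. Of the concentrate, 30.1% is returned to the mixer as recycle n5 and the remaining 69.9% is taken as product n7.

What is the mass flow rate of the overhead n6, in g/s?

966.6 g/s

Overall MgSO4 balance (none leaves overhead): MgSO4 in fresh feed = MgSO4 in product, i.e. 1400×0.187 = (1−0.301)·n3·0.604.
n3 = 261.8/(0.604×0.699) = 620.09 g/s.
Recycle n5 = 0.301×620.09 = 186.65 g/s.
Combined feed n10 = 1400 + 186.65 = 1586.6 g/s.
Overhead n6 = n10 − n3 = 1586.6 − 620.09 = 966.56 g/s.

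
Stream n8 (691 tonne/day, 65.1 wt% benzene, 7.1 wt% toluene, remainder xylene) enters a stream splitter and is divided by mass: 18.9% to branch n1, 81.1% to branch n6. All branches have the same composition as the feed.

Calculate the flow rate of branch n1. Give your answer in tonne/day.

Branch n1 flow = 0.189×691 = 130.6 tonne/day.

130.6 tonne/day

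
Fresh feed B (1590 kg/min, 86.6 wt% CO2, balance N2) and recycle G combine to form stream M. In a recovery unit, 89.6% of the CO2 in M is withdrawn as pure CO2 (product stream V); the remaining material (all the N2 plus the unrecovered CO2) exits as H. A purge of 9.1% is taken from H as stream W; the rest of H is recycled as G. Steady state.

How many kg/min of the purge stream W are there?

N2 enters only via B and leaves only via the purge: 1590×0.134 = 0.091×(N2 in H), and the recovery unit passes all N2, so N2 in M = N2 in H = 2341.3 kg/min.
CO2 in M: m_A = 1590×0.866 + (1−0.091)·(1−0.896)·m_A, so m_A = 1376.9/0.9055 = 1520.7 kg/min.
H = (1−0.896)×1520.7 + 2341.3 = 2499.5 kg/min.
Purge W = 0.091×2499.5 = 227.45 kg/min.

227.5 kg/min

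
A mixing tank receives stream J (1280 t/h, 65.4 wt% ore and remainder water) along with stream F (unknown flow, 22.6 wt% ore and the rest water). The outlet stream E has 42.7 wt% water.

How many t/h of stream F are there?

298.8 t/h

Let F be the unknown flow. Total out = 1280 + F.
water balance: 442.88 + 0.774·F = 0.427·(1280 + F)
(0.774 − 0.427)·F = 0.427×1280 − 442.88 = 103.68
F = 103.68 / 0.347 = 298.79 t/h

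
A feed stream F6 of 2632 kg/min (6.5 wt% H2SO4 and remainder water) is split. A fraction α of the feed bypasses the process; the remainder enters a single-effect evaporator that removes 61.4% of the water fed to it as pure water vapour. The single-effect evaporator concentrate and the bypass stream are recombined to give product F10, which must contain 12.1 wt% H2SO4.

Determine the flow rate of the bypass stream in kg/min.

All 2632×0.065 = 171.08 kg/min of H2SO4 reaches F10, so F10 = 171.08/0.121 = 1413.9 kg/min and vapour = 1218.1 kg/min.
The evaporator receives (1−α)·2632 of feed at 0.935 water and removes 0.614 of that water:
0.614×0.935×(1−α)×2632 = 1218.1
(1−α) = 1218.1/1511 = 0.8062;  α = 0.1938.
Bypass flow = 0.1938×2632 = 510.18 kg/min.

510.2 kg/min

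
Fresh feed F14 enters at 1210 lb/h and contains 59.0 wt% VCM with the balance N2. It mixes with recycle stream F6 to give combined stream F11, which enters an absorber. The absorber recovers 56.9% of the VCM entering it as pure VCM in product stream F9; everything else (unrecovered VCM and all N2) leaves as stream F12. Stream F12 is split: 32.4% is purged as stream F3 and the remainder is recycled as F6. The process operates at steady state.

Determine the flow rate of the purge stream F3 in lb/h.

636.8 lb/h

N2 enters only via F14 and leaves only via the purge: 1210×0.410 = 0.324×(N2 in F12), and the absorber passes all N2, so N2 in F11 = N2 in F12 = 1531.2 lb/h.
VCM in F11: m_A = 1210×0.590 + (1−0.324)·(1−0.569)·m_A, so m_A = 713.9/0.7086 = 1007.4 lb/h.
F12 = (1−0.569)×1007.4 + 1531.2 = 1965.4 lb/h.
Purge F3 = 0.324×1965.4 = 636.78 lb/h.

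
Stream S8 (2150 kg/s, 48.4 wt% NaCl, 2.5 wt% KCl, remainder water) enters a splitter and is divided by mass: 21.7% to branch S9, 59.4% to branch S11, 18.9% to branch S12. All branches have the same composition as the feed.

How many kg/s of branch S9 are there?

Branch S9 flow = 0.217×2150 = 466.55 kg/s.

466.6 kg/s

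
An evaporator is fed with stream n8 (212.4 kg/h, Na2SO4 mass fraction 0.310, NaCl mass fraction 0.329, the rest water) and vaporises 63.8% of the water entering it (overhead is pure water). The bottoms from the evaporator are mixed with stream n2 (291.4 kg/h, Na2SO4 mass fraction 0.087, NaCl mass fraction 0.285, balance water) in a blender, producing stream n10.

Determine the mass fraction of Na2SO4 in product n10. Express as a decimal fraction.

0.200

Vapour removed = 0.638×0.361×212.4 = 48.92 kg/h; concentrate = 163.48 kg/h.
Na2SO4 reaching the mixer = 65.844 (from concentrate) + 291.4×0.087 = 91.196 kg/h.
Product flow = 163.48 + 291.4 = 454.88 kg/h; Na2SO4 fraction = 0.200.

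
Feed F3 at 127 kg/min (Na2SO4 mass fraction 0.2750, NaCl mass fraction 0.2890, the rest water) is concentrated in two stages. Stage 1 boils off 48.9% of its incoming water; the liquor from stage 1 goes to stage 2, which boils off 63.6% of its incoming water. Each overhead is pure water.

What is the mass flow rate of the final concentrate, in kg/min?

81.93 kg/min

water in feed = 127×0.436 = 55.372 kg/min.
After stage 1: water left = (1−0.489)×55.372 = 28.295; stream total = 99.923 kg/min.
After stage 2: water left = (1−0.636)×28.295 = 10.299; final concentrate = 81.927 kg/min.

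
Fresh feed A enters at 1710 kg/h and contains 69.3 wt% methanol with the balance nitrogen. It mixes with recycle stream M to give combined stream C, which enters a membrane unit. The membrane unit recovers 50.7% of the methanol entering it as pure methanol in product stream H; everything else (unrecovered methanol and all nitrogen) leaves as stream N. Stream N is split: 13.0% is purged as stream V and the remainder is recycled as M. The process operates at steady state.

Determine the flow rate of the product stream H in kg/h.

methanol in C: m_A = 1710×0.693 + (1−0.130)·(1−0.507)·m_A, so m_A = 1185/0.5711 = 2075 kg/h.
Product H = 0.507×2075 = 1052 kg/h.

1052 kg/h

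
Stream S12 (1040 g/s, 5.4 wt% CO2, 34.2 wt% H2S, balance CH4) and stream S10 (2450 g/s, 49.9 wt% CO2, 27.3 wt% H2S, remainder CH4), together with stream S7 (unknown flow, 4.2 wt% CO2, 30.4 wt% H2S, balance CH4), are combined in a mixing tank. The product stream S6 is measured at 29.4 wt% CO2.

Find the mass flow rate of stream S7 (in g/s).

Let S7 be the unknown flow. Total out = 3490 + S7.
CO2 balance: 1278.7 + 0.042·S7 = 0.294·(3490 + S7)
(0.042 − 0.294)·S7 = 0.294×3490 − 1278.7 = -252.65
S7 = -252.65 / -0.252 = 1002.6 g/s

1003 g/s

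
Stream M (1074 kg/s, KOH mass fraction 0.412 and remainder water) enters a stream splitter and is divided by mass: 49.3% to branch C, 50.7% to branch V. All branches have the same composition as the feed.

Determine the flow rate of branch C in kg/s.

529.5 kg/s

Branch C flow = 0.493×1074 = 529.48 kg/s.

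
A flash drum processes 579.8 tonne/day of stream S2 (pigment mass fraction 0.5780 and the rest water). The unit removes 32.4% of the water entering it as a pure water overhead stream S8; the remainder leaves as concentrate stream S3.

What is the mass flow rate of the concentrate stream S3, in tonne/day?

500.5 tonne/day

water entering = 579.8×0.422 = 244.68 tonne/day; overhead removed = 0.324×244.68 = 79.275 tonne/day.
Concentrate = 579.8 − 79.275 = 500.53 tonne/day.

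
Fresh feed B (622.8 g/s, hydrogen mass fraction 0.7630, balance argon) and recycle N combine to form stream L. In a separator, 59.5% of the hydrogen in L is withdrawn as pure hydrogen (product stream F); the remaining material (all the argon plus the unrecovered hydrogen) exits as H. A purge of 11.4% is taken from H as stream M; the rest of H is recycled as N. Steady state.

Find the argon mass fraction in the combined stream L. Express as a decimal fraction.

0.6360

argon enters only via B and leaves only via the purge: 622.8×0.237 = 0.114×(argon in H), and the separator passes all argon, so argon in L = argon in H = 1294.8 g/s.
hydrogen in L: m_A = 622.8×0.763 + (1−0.114)·(1−0.595)·m_A, so m_A = 475.2/0.6412 = 741.14 g/s.
L = 741.14 + 1294.8 = 2035.9 g/s.
argon fraction in L = 1294.8/2035.9 = 0.6360.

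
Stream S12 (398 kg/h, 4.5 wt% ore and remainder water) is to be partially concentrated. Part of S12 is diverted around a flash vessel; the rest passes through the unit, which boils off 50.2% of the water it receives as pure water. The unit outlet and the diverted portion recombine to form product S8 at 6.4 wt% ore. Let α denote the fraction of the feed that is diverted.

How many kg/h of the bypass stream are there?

All 398×0.045 = 17.91 kg/h of ore reaches S8, so S8 = 17.91/0.064 = 279.84 kg/h and vapour = 118.16 kg/h.
The evaporator receives (1−α)·398 of feed at 0.955 water and removes 0.502 of that water:
0.502×0.955×(1−α)×398 = 118.16
(1−α) = 118.16/190.81 = 0.6193;  α = 0.3807.
Bypass flow = 0.3807×398 = 151.54 kg/h.

151.5 kg/h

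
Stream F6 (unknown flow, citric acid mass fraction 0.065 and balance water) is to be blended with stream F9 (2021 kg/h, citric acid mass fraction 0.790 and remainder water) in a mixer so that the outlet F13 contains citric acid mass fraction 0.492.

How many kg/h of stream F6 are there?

Let F6 be the unknown flow. Total out = 2021 + F6.
citric acid balance: 1596.6 + 0.065·F6 = 0.492·(2021 + F6)
(0.065 − 0.492)·F6 = 0.492×2021 − 1596.6 = -602.26
F6 = -602.26 / -0.427 = 1410.4 kg/h

1410 kg/h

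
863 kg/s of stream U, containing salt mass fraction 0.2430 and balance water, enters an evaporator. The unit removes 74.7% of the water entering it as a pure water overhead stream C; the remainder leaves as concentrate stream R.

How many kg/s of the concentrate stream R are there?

water entering = 863×0.757 = 653.29 kg/s; overhead removed = 0.747×653.29 = 488.01 kg/s.
Concentrate = 863 − 488.01 = 374.99 kg/s.

375 kg/s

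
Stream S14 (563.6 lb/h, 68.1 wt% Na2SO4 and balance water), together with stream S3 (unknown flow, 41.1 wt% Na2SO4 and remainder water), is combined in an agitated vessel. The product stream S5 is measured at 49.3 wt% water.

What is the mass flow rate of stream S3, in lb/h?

1022 lb/h

Let S3 be the unknown flow. Total out = 563.6 + S3.
water balance: 179.79 + 0.589·S3 = 0.493·(563.6 + S3)
(0.589 − 0.493)·S3 = 0.493×563.6 − 179.79 = 98.066
S3 = 98.066 / 0.096 = 1021.5 lb/h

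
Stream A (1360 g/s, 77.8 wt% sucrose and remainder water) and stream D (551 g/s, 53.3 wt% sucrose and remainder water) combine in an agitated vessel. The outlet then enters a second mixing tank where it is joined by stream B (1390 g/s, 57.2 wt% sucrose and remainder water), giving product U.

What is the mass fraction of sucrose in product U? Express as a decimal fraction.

0.650

Overall, product flow = 3301 g/s.
sucrose in = 1360×0.778 + 551×0.533 + 1390×0.572 = 2146.8 g/s.
sucrose fraction in U = 0.650.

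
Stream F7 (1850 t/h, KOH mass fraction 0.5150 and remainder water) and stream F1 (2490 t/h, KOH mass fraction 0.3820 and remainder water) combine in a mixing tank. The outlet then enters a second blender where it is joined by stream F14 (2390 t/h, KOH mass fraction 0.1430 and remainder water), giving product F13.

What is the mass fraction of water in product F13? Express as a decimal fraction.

0.6663

Overall, product flow = 6730 t/h.
water in = 1850×0.485 + 2490×0.618 + 2390×0.857 = 4484.3 t/h.
water fraction in F13 = 0.6663.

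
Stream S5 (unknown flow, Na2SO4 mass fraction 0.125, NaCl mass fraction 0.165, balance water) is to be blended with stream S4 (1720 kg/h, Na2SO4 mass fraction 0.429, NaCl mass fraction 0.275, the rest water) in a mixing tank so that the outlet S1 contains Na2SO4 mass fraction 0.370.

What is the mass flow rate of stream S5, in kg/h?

414.2 kg/h

Let S5 be the unknown flow. Total out = 1720 + S5.
Na2SO4 balance: 737.88 + 0.125·S5 = 0.370·(1720 + S5)
(0.125 − 0.370)·S5 = 0.370×1720 − 737.88 = -101.48
S5 = -101.48 / -0.245 = 414.2 kg/h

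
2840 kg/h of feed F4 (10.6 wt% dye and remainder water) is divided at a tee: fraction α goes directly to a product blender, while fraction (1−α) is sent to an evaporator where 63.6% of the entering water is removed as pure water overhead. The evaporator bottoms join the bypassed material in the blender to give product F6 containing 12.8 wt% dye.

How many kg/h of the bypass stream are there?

1982 kg/h

All 2840×0.106 = 301.04 kg/h of dye reaches F6, so F6 = 301.04/0.128 = 2351.9 kg/h and vapour = 488.13 kg/h.
The evaporator receives (1−α)·2840 of feed at 0.894 water and removes 0.636 of that water:
0.636×0.894×(1−α)×2840 = 488.13
(1−α) = 488.13/1614.8 = 0.3023;  α = 0.6977.
Bypass flow = 0.6977×2840 = 1981.5 kg/h.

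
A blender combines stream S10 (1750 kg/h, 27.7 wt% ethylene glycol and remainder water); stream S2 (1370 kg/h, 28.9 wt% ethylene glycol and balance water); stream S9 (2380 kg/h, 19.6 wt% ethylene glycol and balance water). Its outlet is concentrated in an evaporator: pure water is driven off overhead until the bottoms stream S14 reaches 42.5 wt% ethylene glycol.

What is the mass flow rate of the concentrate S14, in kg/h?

3170 kg/h

ethylene glycol entering = 1750×0.277 + 1370×0.289 + 2380×0.196 = 1347.2 kg/h.
All ethylene glycol reports to S14, so S14 = 1347.2/0.425 = 3169.8 kg/h.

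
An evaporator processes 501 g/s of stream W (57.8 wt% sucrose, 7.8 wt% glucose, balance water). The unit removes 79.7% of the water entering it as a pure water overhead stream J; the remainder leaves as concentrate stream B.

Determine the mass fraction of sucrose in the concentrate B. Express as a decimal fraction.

sucrose is not removed: 501×0.578 = 289.58 g/s of sucrose enters B.
water entering = 501×0.344 = 172.34 g/s; overhead removed = 0.797×172.34 = 137.36 g/s.
Concentrate = 501 − 137.36 = 363.64 g/s.
Mass fraction = 289.58/363.64 = 0.7963.

0.7963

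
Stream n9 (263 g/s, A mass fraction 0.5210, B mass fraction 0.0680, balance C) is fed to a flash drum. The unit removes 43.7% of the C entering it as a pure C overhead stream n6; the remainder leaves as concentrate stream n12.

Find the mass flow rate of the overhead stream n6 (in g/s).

47.24 g/s

C entering = 263×0.411 = 108.09 g/s; overhead removed = 0.437×108.09 = 47.237 g/s.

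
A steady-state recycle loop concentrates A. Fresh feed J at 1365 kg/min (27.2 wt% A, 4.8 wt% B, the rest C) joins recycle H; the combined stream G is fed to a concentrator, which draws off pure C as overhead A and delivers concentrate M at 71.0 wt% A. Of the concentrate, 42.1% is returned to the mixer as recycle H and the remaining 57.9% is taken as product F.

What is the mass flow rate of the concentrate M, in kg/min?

903.2 kg/min

Overall A balance (none leaves overhead): A in fresh feed = A in product, i.e. 1365×0.272 = (1−0.421)·M·0.710.
M = 371.28/(0.710×0.579) = 903.16 kg/min.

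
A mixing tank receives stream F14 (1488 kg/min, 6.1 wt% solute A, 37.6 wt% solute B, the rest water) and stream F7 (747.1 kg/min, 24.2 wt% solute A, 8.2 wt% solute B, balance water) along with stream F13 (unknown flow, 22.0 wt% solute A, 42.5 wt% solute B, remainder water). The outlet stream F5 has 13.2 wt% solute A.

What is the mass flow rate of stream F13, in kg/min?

Let F13 be the unknown flow. Total out = 2235.1 + F13.
solute A balance: 271.57 + 0.220·F13 = 0.132·(2235.1 + F13)
(0.220 − 0.132)·F13 = 0.132×2235.1 − 271.57 = 23.467
F13 = 23.467 / 0.088 = 266.67 kg/min

266.7 kg/min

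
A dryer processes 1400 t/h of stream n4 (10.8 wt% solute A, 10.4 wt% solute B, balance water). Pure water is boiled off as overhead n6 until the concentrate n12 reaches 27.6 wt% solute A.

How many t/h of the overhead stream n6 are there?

solute A is conserved: 1400×0.108 = 151.2 t/h all reports to the concentrate.
Concentrate = 151.2/(target fraction) = 547.83 t/h.
Overhead = 1400 − 547.83 = 852.17 t/h.

852.2 t/h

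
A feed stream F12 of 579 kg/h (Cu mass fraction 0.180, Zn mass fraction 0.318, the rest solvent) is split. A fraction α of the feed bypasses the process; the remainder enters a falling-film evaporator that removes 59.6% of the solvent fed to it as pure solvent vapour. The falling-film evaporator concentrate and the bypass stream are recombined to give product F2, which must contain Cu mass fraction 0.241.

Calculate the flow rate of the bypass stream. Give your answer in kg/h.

89.17 kg/h

All 579×0.180 = 104.22 kg/h of Cu reaches F2, so F2 = 104.22/0.241 = 432.45 kg/h and vapour = 146.55 kg/h.
The evaporator receives (1−α)·579 of feed at 0.502 solvent and removes 0.596 of that solvent:
0.596×0.502×(1−α)×579 = 146.55
(1−α) = 146.55/173.23 = 0.8460;  α = 0.1540.
Bypass flow = 0.1540×579 = 89.175 kg/h.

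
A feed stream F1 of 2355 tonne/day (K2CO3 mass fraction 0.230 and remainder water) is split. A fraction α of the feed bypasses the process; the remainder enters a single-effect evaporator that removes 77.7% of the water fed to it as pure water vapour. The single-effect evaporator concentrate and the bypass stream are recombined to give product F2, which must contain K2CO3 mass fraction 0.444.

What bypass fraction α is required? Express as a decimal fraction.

All 2355×0.230 = 541.65 tonne/day of K2CO3 reaches F2, so F2 = 541.65/0.444 = 1219.9 tonne/day and vapour = 1135.1 tonne/day.
The evaporator receives (1−α)·2355 of feed at 0.770 water and removes 0.777 of that water:
0.777×0.770×(1−α)×2355 = 1135.1
(1−α) = 1135.1/1409 = 0.8056;  α = 0.1944.

0.194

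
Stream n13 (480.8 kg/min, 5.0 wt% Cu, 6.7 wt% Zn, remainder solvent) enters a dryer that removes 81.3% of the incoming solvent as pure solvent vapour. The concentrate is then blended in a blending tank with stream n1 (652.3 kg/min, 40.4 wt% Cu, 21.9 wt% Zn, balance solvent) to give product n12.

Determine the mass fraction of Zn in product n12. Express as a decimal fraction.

Vapour removed = 0.813×0.883×480.8 = 345.16 kg/min; concentrate = 135.64 kg/min.
Zn reaching the mixer = 32.214 (from concentrate) + 652.3×0.219 = 175.07 kg/min.
Product flow = 135.64 + 652.3 = 787.94 kg/min; Zn fraction = 0.222.

0.222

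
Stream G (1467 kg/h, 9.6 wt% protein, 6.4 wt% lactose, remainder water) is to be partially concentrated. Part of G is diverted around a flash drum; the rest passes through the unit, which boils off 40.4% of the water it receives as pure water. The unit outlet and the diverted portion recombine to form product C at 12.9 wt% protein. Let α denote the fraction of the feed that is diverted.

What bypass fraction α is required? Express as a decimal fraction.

0.246

All 1467×0.096 = 140.83 kg/h of protein reaches C, so C = 140.83/0.129 = 1091.7 kg/h and vapour = 375.28 kg/h.
The evaporator receives (1−α)·1467 of feed at 0.840 water and removes 0.404 of that water:
0.404×0.840×(1−α)×1467 = 375.28
(1−α) = 375.28/497.84 = 0.7538;  α = 0.2462.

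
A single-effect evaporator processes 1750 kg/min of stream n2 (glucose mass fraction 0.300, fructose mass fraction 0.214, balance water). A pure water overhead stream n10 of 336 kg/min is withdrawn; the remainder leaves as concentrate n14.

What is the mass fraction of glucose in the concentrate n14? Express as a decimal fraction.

glucose is not removed: 1750×0.300 = 525 kg/min of glucose enters n14.
Concentrate = 1750 − 336 = 1414 kg/min.
Mass fraction = 525/1414 = 0.371.

0.371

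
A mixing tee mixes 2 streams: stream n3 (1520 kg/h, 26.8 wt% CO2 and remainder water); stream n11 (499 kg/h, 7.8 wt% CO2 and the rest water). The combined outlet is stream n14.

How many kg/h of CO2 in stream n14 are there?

446.3 kg/h

CO2 out = CO2 in = 1520×0.268 + 499×0.078 = 446.28 kg/h.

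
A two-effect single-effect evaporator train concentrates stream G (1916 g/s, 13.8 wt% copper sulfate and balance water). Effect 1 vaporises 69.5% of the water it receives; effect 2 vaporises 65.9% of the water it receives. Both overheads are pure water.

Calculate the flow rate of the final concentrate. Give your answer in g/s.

water in feed = 1916×0.862 = 1651.6 g/s.
After stage 1: water left = (1−0.695)×1651.6 = 503.74; stream total = 768.14 g/s.
After stage 2: water left = (1−0.659)×503.74 = 171.77; final concentrate = 436.18 g/s.

436.2 g/s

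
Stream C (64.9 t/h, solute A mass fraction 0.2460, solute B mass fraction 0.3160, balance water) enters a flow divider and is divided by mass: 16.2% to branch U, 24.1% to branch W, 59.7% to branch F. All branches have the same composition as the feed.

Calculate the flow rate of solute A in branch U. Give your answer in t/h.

Branch U total = 0.162×64.9 = 10.514 t/h.
solute A in U = 0.246×10.514 = 2.5864 t/h.

2.586 t/h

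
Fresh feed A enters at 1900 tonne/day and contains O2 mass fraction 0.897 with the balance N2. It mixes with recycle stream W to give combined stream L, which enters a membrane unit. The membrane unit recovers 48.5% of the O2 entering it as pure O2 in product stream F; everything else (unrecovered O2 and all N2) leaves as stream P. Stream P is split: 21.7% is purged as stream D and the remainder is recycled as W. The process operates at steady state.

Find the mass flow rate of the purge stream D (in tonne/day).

514.9 tonne/day

N2 enters only via A and leaves only via the purge: 1900×0.103 = 0.217×(N2 in P), and the membrane unit passes all N2, so N2 in L = N2 in P = 901.84 tonne/day.
O2 in L: m_A = 1900×0.897 + (1−0.217)·(1−0.485)·m_A, so m_A = 1704.3/0.5968 = 2855.9 tonne/day.
P = (1−0.485)×2855.9 + 901.84 = 2372.7 tonne/day.
Purge D = 0.217×2372.7 = 514.87 tonne/day.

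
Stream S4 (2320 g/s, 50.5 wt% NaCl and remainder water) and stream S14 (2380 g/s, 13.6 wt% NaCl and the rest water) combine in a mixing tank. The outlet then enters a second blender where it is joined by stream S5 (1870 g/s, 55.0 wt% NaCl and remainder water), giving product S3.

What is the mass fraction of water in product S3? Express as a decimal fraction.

Overall, product flow = 6570 g/s.
water in = 2320×0.495 + 2380×0.864 + 1870×0.450 = 4046.2 g/s.
water fraction in S3 = 0.6159.

0.6159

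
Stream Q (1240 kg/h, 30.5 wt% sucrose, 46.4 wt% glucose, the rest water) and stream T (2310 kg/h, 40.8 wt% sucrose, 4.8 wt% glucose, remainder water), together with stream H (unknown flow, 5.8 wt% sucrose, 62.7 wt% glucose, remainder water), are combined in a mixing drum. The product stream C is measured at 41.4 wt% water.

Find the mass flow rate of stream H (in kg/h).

Let H be the unknown flow. Total out = 3550 + H.
water balance: 1543.1 + 0.315·H = 0.414·(3550 + H)
(0.315 − 0.414)·H = 0.414×3550 − 1543.1 = -73.38
H = -73.38 / -0.099 = 741.21 kg/h

741.2 kg/h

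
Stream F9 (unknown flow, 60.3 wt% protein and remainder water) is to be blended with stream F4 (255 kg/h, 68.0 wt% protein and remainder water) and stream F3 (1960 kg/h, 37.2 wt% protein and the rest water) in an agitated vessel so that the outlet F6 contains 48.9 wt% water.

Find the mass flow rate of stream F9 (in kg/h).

Let F9 be the unknown flow. Total out = 2215 + F9.
water balance: 1312.5 + 0.397·F9 = 0.489·(2215 + F9)
(0.397 − 0.489)·F9 = 0.489×2215 − 1312.5 = -229.35
F9 = -229.35 / -0.092 = 2492.9 kg/h

2493 kg/h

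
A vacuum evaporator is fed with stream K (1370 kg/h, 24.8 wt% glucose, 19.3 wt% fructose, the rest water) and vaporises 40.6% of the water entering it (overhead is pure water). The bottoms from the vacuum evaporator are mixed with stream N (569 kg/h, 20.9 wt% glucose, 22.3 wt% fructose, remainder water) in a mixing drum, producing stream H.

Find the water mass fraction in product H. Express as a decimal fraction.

Vapour removed = 0.406×0.559×1370 = 310.93 kg/h; concentrate = 1059.1 kg/h.
water reaching the mixer = 454.9 (from concentrate) + 569×0.568 = 778.1 kg/h.
Product flow = 1059.1 + 569 = 1628.1 kg/h; water fraction = 0.478.

0.478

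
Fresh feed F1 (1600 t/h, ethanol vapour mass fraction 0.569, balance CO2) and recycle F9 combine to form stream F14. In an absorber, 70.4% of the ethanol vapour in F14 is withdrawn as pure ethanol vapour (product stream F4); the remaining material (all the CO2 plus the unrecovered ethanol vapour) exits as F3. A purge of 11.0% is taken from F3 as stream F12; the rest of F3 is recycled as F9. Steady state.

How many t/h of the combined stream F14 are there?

CO2 enters only via F1 and leaves only via the purge: 1600×0.431 = 0.110×(CO2 in F3), and the absorber passes all CO2, so CO2 in F14 = CO2 in F3 = 6269.1 t/h.
ethanol vapour in F14: m_A = 1600×0.569 + (1−0.110)·(1−0.704)·m_A, so m_A = 910.4/0.7366 = 1236 t/h.
F14 = 1236 + 6269.1 = 7505.1 t/h.

7505 t/h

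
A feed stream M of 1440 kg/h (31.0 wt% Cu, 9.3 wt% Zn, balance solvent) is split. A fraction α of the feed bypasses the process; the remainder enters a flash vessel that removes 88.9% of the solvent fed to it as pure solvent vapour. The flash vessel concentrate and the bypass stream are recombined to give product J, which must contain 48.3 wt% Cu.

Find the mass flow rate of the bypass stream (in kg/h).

468.2 kg/h

All 1440×0.310 = 446.4 kg/h of Cu reaches J, so J = 446.4/0.483 = 924.22 kg/h and vapour = 515.78 kg/h.
The evaporator receives (1−α)·1440 of feed at 0.597 solvent and removes 0.889 of that solvent:
0.889×0.597×(1−α)×1440 = 515.78
(1−α) = 515.78/764.26 = 0.6749;  α = 0.3251.
Bypass flow = 0.3251×1440 = 468.18 kg/h.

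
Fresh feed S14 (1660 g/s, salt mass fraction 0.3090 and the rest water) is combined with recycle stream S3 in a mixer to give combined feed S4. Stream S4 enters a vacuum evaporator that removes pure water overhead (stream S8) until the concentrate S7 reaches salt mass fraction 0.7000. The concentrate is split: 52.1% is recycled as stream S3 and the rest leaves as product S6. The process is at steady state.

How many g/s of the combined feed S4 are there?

2457 g/s

Overall salt balance (none leaves overhead): salt in fresh feed = salt in product, i.e. 1660×0.309 = (1−0.521)·S7·0.700.
S7 = 512.94/(0.700×0.479) = 1529.8 g/s.
Recycle S3 = 0.521×1529.8 = 797.02 g/s.
Combined feed S4 = 1660 + 797.02 = 2457 g/s.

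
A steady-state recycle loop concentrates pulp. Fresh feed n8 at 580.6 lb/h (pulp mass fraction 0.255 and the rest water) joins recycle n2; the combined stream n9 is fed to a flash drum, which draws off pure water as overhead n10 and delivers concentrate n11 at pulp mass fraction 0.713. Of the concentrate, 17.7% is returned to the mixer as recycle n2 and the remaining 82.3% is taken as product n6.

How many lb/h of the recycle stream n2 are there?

44.66 lb/h

Overall pulp balance (none leaves overhead): pulp in fresh feed = pulp in product, i.e. 580.6×0.255 = (1−0.177)·n11·0.713.
n11 = 148.05/(0.713×0.823) = 252.31 lb/h.
Recycle n2 = 0.177×252.31 = 44.658 lb/h.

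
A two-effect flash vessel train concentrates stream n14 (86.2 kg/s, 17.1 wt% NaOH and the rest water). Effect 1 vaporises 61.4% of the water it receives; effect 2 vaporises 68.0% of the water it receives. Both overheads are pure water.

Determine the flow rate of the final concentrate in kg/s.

23.57 kg/s

water in feed = 86.2×0.829 = 71.46 kg/s.
After stage 1: water left = (1−0.614)×71.46 = 27.583; stream total = 42.324 kg/s.
After stage 2: water left = (1−0.680)×27.583 = 8.8267; final concentrate = 23.567 kg/s.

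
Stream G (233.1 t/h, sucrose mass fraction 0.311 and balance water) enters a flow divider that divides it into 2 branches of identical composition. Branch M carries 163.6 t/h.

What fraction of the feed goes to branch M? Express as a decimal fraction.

0.702

Fraction to M = 163.6/233.1 = 0.7018.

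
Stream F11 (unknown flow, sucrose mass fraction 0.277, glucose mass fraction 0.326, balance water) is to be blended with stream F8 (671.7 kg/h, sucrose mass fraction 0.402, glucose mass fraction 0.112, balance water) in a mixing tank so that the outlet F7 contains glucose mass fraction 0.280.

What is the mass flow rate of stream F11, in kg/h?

2453 kg/h

Let F11 be the unknown flow. Total out = 671.7 + F11.
glucose balance: 75.23 + 0.326·F11 = 0.280·(671.7 + F11)
(0.326 − 0.280)·F11 = 0.280×671.7 − 75.23 = 112.85
F11 = 112.85 / 0.046 = 2453.2 kg/h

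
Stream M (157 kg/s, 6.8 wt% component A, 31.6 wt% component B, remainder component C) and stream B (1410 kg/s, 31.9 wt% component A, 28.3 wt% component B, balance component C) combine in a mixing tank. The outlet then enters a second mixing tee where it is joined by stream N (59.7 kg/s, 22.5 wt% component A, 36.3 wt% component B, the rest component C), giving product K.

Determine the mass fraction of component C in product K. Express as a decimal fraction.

Overall, product flow = 1626.7 kg/s.
component C in = 157×0.616 + 1410×0.398 + 59.7×0.412 = 682.49 kg/s.
component C fraction in K = 0.420.

0.420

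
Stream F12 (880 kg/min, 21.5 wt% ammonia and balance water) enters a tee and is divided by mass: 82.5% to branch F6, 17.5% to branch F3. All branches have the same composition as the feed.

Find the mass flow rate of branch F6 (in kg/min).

726 kg/min

Branch F6 flow = 0.825×880 = 726 kg/min.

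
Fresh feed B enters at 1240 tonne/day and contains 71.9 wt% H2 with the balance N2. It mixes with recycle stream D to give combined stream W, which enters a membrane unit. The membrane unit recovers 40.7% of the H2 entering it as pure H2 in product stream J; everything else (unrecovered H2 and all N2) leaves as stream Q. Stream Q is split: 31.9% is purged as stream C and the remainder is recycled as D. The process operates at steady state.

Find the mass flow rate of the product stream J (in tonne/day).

608.7 tonne/day

H2 in W: m_A = 1240×0.719 + (1−0.319)·(1−0.407)·m_A, so m_A = 891.56/0.5962 = 1495.5 tonne/day.
Product J = 0.407×1495.5 = 608.66 tonne/day.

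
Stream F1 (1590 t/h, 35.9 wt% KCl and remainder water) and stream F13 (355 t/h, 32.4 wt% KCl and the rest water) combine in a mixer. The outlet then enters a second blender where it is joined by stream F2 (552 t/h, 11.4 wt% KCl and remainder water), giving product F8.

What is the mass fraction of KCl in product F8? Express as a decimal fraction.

Overall, product flow = 2497 t/h.
KCl in = 1590×0.359 + 355×0.324 + 552×0.114 = 748.76 t/h.
KCl fraction in F8 = 0.2999.

0.2999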